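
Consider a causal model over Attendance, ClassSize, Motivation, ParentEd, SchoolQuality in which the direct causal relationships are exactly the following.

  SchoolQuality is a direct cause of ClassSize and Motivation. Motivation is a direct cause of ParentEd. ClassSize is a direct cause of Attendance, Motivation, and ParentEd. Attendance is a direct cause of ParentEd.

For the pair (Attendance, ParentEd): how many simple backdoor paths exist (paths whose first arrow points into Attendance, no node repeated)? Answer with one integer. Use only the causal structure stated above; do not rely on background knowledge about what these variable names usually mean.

A backdoor path from Attendance to ParentEd is any simple undirected path whose first edge points into Attendance (i.e. leaves Attendance via a parent).
Parents of Attendance: {ClassSize}.
Enumerating:
  P1: Attendance <- ClassSize <- SchoolQuality -> Motivation -> ParentEd
  P2: Attendance <- ClassSize -> Motivation -> ParentEd
  P3: Attendance <- ClassSize -> ParentEd
That exhausts the simple backdoor paths. Count: 3.

3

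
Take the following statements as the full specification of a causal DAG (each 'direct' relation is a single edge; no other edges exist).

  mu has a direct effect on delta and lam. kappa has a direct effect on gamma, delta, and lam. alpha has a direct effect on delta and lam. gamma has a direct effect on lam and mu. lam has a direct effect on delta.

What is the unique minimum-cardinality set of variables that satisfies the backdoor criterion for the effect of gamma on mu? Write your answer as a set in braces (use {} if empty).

Variables eligible for adjustment (non-descendants of gamma, excluding gamma and mu): {alpha, kappa}.
Backdoor paths from gamma to mu:
  P1: gamma <- kappa -> lam <- alpha -> delta <- mu
  P2: gamma <- kappa -> lam <- mu
  P3: gamma <- kappa -> lam -> delta <- mu
  P4: gamma <- kappa -> delta <- alpha -> lam <- mu
  P5: gamma <- kappa -> delta <- mu
  P6: gamma <- kappa -> delta <- lam <- mu
Each backdoor path contains an unconditioned collider, so every path is already blocked with the empty conditioning set:
  P1: blocked at collider lam (neither it nor any descendant is in the conditioning set).
  P2: blocked at collider lam (neither it nor any descendant is in the conditioning set).
  P3: blocked at collider delta (neither it nor any descendant is in the conditioning set).
  P4: blocked at collider delta (neither it nor any descendant is in the conditioning set).
  P5: blocked at collider delta (neither it nor any descendant is in the conditioning set).
  P6: blocked at collider delta (neither it nor any descendant is in the conditioning set).
The empty set is therefore the unique smallest valid set.

{}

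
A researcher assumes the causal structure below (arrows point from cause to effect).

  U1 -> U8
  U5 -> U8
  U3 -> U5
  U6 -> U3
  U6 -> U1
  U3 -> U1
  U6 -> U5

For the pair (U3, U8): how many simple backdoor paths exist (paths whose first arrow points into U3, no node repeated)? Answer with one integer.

2

A backdoor path from U3 to U8 is any simple undirected path whose first edge points into U3 (i.e. leaves U3 via a parent).
Parents of U3: {U6}.
Enumerating:
  P1: U3 <- U6 -> U1 -> U8
  P2: U3 <- U6 -> U5 -> U8
That exhausts the simple backdoor paths. Count: 2.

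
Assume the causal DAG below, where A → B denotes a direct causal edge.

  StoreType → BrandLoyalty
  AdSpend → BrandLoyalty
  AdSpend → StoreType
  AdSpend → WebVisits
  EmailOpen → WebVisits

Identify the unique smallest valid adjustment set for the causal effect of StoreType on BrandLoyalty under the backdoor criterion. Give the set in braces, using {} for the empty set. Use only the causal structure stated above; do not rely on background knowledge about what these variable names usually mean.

Variables eligible for adjustment (non-descendants of StoreType, excluding StoreType and BrandLoyalty): {AdSpend, EmailOpen, WebVisits}.
Backdoor paths from StoreType to BrandLoyalty:
  P1: StoreType <- AdSpend -> BrandLoyalty
The empty set is not sufficient: P1 (StoreType <- AdSpend -> BrandLoyalty) has no collider blocking it and no conditioned non-collider, so it is open.
Try {AdSpend}:
  P1: blocked at fork node AdSpend ∈ conditioning set.
{AdSpend} contains no descendant of StoreType and blocks every backdoor path.
No other singleton works — e.g. {EmailOpen} leaves P1 open — so {AdSpend} is the unique smallest valid adjustment set.

{AdSpend}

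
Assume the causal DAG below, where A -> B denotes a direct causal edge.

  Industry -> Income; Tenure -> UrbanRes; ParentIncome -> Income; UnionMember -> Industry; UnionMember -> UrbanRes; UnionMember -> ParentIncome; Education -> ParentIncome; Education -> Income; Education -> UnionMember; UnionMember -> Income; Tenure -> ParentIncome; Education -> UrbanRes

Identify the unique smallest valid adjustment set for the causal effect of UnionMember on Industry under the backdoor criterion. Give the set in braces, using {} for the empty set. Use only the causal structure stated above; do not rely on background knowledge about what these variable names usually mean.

{}

Variables eligible for adjustment (non-descendants of UnionMember, excluding UnionMember and Industry): {Education, Tenure}.
Backdoor paths from UnionMember to Industry:
  P1: UnionMember <- Education -> UrbanRes <- Tenure -> ParentIncome -> Income <- Industry
  P2: UnionMember <- Education -> ParentIncome -> Income <- Industry
  P3: UnionMember <- Education -> Income <- Industry
Each backdoor path contains an unconditioned collider, so every path is already blocked with the empty conditioning set:
  P1: blocked at collider UrbanRes (neither it nor any descendant is in the conditioning set).
  P2: blocked at collider Income (neither it nor any descendant is in the conditioning set).
  P3: blocked at collider Income (neither it nor any descendant is in the conditioning set).
The empty set is therefore the unique smallest valid set.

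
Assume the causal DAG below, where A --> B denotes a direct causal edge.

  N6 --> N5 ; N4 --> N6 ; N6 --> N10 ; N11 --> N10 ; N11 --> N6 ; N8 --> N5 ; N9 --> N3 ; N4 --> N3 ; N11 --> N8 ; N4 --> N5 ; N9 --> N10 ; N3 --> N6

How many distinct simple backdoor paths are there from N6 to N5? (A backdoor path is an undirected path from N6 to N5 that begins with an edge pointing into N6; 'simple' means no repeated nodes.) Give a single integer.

6

A backdoor path from N6 to N5 is any simple undirected path whose first edge points into N6 (i.e. leaves N6 via a parent).
Parents of N6: {N11, N3, N4}.
Enumerating:
  P1: N6 <- N11 -> N10 <- N9 -> N3 <- N4 -> N5
  P2: N6 <- N11 -> N8 -> N5
  P3: N6 <- N4 -> N3 <- N9 -> N10 <- N11 -> N8 -> N5
  P4: N6 <- N4 -> N5
  P5: N6 <- N3 <- N4 -> N5
  P6: N6 <- N3 <- N9 -> N10 <- N11 -> N8 -> N5
That exhausts the simple backdoor paths. Count: 6.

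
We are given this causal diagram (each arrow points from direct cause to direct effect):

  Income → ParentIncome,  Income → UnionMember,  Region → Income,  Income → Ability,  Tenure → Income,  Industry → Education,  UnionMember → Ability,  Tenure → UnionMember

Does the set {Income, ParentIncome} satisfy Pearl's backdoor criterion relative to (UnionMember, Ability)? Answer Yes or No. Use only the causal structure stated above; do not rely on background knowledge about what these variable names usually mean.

Yes

Backdoor paths from UnionMember to Ability (paths whose first edge points into UnionMember):
  P1: UnionMember <- Tenure -> Income -> Ability
  P2: UnionMember <- Income -> Ability
Condition 1 (no descendant of UnionMember in the set): holds — descendants of UnionMember are {Ability}; none are in {Income, ParentIncome}.
Condition 2 (every backdoor path blocked by {Income, ParentIncome}):
  P1: blocked at chain node Income ∈ conditioning set.
  P2: blocked at fork node Income ∈ conditioning set.
{Income, ParentIncome} satisfies the backdoor criterion.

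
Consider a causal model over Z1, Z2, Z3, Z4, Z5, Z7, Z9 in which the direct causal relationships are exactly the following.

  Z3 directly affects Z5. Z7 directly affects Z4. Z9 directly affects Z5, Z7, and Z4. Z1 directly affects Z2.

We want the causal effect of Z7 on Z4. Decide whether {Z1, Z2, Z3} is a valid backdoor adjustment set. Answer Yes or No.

No

Backdoor paths from Z7 to Z4 (paths whose first edge points into Z7):
  P1: Z7 <- Z9 -> Z4
Condition 1 (no descendant of Z7 in the set): holds — descendants of Z7 are {Z4}; none are in {Z1, Z2, Z3}.
Condition 2 (every backdoor path blocked by {Z1, Z2, Z3}):
  P1: open — no interior node is in the conditioning set.
{Z1, Z2, Z3} does not satisfy the backdoor criterion.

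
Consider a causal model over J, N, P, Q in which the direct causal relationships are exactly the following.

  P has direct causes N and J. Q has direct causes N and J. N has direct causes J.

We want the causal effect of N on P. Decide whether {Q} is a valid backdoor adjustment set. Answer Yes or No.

No

Backdoor paths from N to P (paths whose first edge points into N):
  P1: N <- J -> P
Condition 1 (no descendant of N in the set): FAILS — Q is a descendant of N.
Condition 2 (every backdoor path blocked by {Q}):
  P1: open — no interior node is in the conditioning set.
{Q} does not satisfy the backdoor criterion.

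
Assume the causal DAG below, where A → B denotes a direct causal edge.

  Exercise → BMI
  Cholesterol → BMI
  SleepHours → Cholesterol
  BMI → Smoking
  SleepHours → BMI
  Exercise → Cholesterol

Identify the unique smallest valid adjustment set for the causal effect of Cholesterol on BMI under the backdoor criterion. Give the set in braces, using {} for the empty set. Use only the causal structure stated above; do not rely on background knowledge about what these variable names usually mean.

{Exercise, SleepHours}

Variables eligible for adjustment (non-descendants of Cholesterol, excluding Cholesterol and BMI): {Exercise, SleepHours}.
Backdoor paths from Cholesterol to BMI:
  P1: Cholesterol <- SleepHours -> BMI
  P2: Cholesterol <- Exercise -> BMI
The empty set is not sufficient: P1 (Cholesterol <- SleepHours -> BMI) has no collider blocking it and no conditioned non-collider, so it is open.
Try {Exercise, SleepHours}:
  P1: blocked at fork node SleepHours ∈ conditioning set.
  P2: blocked at fork node Exercise ∈ conditioning set.
{Exercise, SleepHours} contains no descendant of Cholesterol and blocks every backdoor path.
Every element of {Exercise, SleepHours} is needed (dropping Exercise leaves P2 open; dropping SleepHours leaves P1 open), so no proper subset is valid.
Among all size-2 subsets of the eligible variables, only {Exercise, SleepHours} blocks every backdoor path, so it is the unique smallest valid adjustment set.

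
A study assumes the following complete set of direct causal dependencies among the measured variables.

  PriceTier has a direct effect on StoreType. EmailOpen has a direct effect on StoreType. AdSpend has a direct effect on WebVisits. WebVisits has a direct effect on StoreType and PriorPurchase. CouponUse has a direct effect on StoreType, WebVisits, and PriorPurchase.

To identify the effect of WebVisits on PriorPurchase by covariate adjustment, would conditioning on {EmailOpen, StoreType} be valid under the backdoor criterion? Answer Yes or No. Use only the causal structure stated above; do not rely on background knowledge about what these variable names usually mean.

No

Backdoor paths from WebVisits to PriorPurchase (paths whose first edge points into WebVisits):
  P1: WebVisits <- CouponUse -> PriorPurchase
Condition 1 (no descendant of WebVisits in the set): FAILS — StoreType is a descendant of WebVisits.
Condition 2 (every backdoor path blocked by {EmailOpen, StoreType}):
  P1: open — no interior node is in the conditioning set.
{EmailOpen, StoreType} does not satisfy the backdoor criterion.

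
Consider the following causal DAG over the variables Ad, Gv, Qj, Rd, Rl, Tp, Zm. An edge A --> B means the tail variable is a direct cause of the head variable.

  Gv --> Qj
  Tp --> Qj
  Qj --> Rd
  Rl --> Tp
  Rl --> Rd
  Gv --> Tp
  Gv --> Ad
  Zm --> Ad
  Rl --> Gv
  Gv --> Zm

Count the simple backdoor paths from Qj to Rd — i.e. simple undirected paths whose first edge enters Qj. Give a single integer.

4

A backdoor path from Qj to Rd is any simple undirected path whose first edge points into Qj (i.e. leaves Qj via a parent).
Parents of Qj: {Gv, Tp}.
Enumerating:
  P1: Qj <- Gv <- Rl -> Rd
  P2: Qj <- Gv -> Tp <- Rl -> Rd
  P3: Qj <- Tp <- Rl -> Rd
  P4: Qj <- Tp <- Gv <- Rl -> Rd
That exhausts the simple backdoor paths. Count: 4.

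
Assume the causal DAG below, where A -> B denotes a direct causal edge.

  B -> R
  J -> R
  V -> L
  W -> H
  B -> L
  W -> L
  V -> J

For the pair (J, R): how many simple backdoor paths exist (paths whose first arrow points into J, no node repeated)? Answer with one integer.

1

A backdoor path from J to R is any simple undirected path whose first edge points into J (i.e. leaves J via a parent).
Parents of J: {V}.
Enumerating:
  P1: J <- V -> L <- B -> R
That exhausts the simple backdoor paths. Count: 1.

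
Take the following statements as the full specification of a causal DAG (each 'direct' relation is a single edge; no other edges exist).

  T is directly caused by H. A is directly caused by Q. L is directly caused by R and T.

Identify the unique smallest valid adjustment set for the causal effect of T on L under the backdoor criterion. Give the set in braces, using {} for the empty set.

{}

Variables eligible for adjustment (non-descendants of T, excluding T and L): {A, H, Q, R}.
Backdoor paths from T to L:
  (none)
With no backdoor paths the empty set already satisfies the criterion, and it is trivially minimal.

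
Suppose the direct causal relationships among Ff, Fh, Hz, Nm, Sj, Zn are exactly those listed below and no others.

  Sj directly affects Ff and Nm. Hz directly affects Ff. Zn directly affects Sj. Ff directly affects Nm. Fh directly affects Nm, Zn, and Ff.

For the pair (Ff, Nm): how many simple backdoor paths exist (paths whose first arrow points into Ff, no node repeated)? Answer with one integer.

4

A backdoor path from Ff to Nm is any simple undirected path whose first edge points into Ff (i.e. leaves Ff via a parent).
Parents of Ff: {Fh, Hz, Sj}.
Enumerating:
  P1: Ff <- Fh -> Zn -> Sj -> Nm
  P2: Ff <- Fh -> Nm
  P3: Ff <- Sj <- Zn <- Fh -> Nm
  P4: Ff <- Sj -> Nm
That exhausts the simple backdoor paths. Count: 4.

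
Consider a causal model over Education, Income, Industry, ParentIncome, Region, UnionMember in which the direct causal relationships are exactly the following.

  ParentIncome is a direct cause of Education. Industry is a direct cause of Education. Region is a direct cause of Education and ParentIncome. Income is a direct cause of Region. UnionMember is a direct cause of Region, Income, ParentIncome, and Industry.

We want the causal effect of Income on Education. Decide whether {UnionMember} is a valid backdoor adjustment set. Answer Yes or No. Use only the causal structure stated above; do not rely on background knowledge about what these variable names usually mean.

Backdoor paths from Income to Education (paths whose first edge points into Income):
  P1: Income <- UnionMember -> Industry -> Education
  P2: Income <- UnionMember -> Region -> ParentIncome -> Education
  P3: Income <- UnionMember -> Region -> Education
  P4: Income <- UnionMember -> ParentIncome <- Region -> Education
  P5: Income <- UnionMember -> ParentIncome -> Education
Condition 1 (no descendant of Income in the set): holds — descendants of Income are {Education, ParentIncome, Region}; none are in {UnionMember}.
Condition 2 (every backdoor path blocked by {UnionMember}):
  P1: blocked at fork node UnionMember ∈ conditioning set.
  P2: blocked at fork node UnionMember ∈ conditioning set.
  P3: blocked at fork node UnionMember ∈ conditioning set.
  P4: blocked at fork node UnionMember ∈ conditioning set.
  P5: blocked at fork node UnionMember ∈ conditioning set.
{UnionMember} satisfies the backdoor criterion.

Yes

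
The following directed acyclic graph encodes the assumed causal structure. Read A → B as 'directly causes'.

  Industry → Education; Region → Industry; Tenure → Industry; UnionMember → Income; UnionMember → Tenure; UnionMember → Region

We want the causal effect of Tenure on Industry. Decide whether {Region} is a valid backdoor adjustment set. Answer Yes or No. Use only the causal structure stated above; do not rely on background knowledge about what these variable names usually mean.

Yes

Backdoor paths from Tenure to Industry (paths whose first edge points into Tenure):
  P1: Tenure <- UnionMember -> Region -> Industry
Condition 1 (no descendant of Tenure in the set): holds — descendants of Tenure are {Education, Industry}; none are in {Region}.
Condition 2 (every backdoor path blocked by {Region}):
  P1: blocked at chain node Region ∈ conditioning set.
{Region} satisfies the backdoor criterion.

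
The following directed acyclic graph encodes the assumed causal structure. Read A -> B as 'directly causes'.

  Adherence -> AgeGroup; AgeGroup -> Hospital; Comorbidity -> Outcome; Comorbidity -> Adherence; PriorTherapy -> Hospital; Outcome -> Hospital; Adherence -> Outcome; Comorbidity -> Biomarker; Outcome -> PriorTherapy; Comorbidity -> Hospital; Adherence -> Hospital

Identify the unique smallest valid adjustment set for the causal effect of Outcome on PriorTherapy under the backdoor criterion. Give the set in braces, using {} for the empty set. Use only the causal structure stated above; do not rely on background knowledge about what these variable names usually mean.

{}

Variables eligible for adjustment (non-descendants of Outcome, excluding Outcome and PriorTherapy): {Adherence, AgeGroup, Biomarker, Comorbidity}.
Backdoor paths from Outcome to PriorTherapy:
  P1: Outcome <- Comorbidity -> Adherence -> AgeGroup -> Hospital <- PriorTherapy
  P2: Outcome <- Comorbidity -> Adherence -> Hospital <- PriorTherapy
  P3: Outcome <- Comorbidity -> Hospital <- PriorTherapy
  P4: Outcome <- Adherence <- Comorbidity -> Hospital <- PriorTherapy
  P5: Outcome <- Adherence -> AgeGroup -> Hospital <- PriorTherapy
  P6: Outcome <- Adherence -> Hospital <- PriorTherapy
Each backdoor path contains an unconditioned collider, so every path is already blocked with the empty conditioning set:
  P1: blocked at collider Hospital (neither it nor any descendant is in the conditioning set).
  P2: blocked at collider Hospital (neither it nor any descendant is in the conditioning set).
  P3: blocked at collider Hospital (neither it nor any descendant is in the conditioning set).
  P4: blocked at collider Hospital (neither it nor any descendant is in the conditioning set).
  P5: blocked at collider Hospital (neither it nor any descendant is in the conditioning set).
  P6: blocked at collider Hospital (neither it nor any descendant is in the conditioning set).
The empty set is therefore the unique smallest valid set.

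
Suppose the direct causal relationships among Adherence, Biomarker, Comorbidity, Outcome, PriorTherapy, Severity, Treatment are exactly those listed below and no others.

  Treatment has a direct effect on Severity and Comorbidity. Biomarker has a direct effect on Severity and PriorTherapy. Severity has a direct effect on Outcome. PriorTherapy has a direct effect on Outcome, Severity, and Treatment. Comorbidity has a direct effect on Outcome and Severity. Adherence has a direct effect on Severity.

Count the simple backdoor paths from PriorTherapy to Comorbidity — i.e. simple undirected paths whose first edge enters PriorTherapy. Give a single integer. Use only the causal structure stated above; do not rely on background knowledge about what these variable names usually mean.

A backdoor path from PriorTherapy to Comorbidity is any simple undirected path whose first edge points into PriorTherapy (i.e. leaves PriorTherapy via a parent).
Parents of PriorTherapy: {Biomarker}.
Enumerating:
  P1: PriorTherapy <- Biomarker -> Severity <- Treatment -> Comorbidity
  P2: PriorTherapy <- Biomarker -> Severity <- Comorbidity
  P3: PriorTherapy <- Biomarker -> Severity -> Outcome <- Comorbidity
That exhausts the simple backdoor paths. Count: 3.

3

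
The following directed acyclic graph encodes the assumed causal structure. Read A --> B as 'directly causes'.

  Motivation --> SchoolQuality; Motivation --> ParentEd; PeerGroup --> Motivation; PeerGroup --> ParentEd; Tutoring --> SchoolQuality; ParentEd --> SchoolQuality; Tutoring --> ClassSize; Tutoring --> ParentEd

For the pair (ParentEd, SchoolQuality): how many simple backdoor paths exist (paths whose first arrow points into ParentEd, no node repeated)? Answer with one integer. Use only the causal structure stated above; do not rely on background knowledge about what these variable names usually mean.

3

A backdoor path from ParentEd to SchoolQuality is any simple undirected path whose first edge points into ParentEd (i.e. leaves ParentEd via a parent).
Parents of ParentEd: {Motivation, PeerGroup, Tutoring}.
Enumerating:
  P1: ParentEd <- PeerGroup -> Motivation -> SchoolQuality
  P2: ParentEd <- Tutoring -> SchoolQuality
  P3: ParentEd <- Motivation -> SchoolQuality
That exhausts the simple backdoor paths. Count: 3.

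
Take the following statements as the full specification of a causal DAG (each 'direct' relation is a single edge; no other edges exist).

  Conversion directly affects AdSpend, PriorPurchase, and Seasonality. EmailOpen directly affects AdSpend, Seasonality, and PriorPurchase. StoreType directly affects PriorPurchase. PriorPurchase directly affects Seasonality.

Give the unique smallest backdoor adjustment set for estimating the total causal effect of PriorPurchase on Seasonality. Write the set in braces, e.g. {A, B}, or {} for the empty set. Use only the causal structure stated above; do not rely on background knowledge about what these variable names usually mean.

Variables eligible for adjustment (non-descendants of PriorPurchase, excluding PriorPurchase and Seasonality): {AdSpend, Conversion, EmailOpen, StoreType}.
Backdoor paths from PriorPurchase to Seasonality:
  P1: PriorPurchase <- EmailOpen -> Seasonality
  P2: PriorPurchase <- EmailOpen -> AdSpend <- Conversion -> Seasonality
  P3: PriorPurchase <- Conversion -> Seasonality
  P4: PriorPurchase <- Conversion -> AdSpend <- EmailOpen -> Seasonality
The empty set is not sufficient: P1 (PriorPurchase <- EmailOpen -> Seasonality) has no collider blocking it and no conditioned non-collider, so it is open.
Try {Conversion, EmailOpen}:
  P1: blocked at fork node EmailOpen ∈ conditioning set.
  P2: blocked at fork node EmailOpen ∈ conditioning set.
  P3: blocked at fork node Conversion ∈ conditioning set.
  P4: blocked at fork node Conversion ∈ conditioning set.
{Conversion, EmailOpen} contains no descendant of PriorPurchase and blocks every backdoor path.
Every element of {Conversion, EmailOpen} is needed (dropping Conversion leaves P3 open; dropping EmailOpen leaves P1 open), so no proper subset is valid.
Among all size-2 subsets of the eligible variables, only {Conversion, EmailOpen} blocks every backdoor path, so it is the unique smallest valid adjustment set.

{Conversion, EmailOpen}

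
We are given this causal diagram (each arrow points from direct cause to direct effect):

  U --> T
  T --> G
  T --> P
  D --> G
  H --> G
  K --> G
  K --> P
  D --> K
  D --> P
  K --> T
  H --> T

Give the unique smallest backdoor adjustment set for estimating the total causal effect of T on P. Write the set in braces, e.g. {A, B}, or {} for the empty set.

Variables eligible for adjustment (non-descendants of T, excluding T and P): {D, H, K, U}.
Backdoor paths from T to P:
  P1: T <- K <- D -> P
  P2: T <- K -> P
  P3: T <- K -> G <- D -> P
  P4: T <- H -> G <- D -> K -> P
  P5: T <- H -> G <- D -> P
  P6: T <- H -> G <- K <- D -> P
  P7: T <- H -> G <- K -> P
The empty set is not sufficient: P1 (T <- K <- D -> P) has no collider blocking it and no conditioned non-collider, so it is open.
Try {K}:
  P1: blocked at chain node K ∈ conditioning set.
  P2: blocked at fork node K ∈ conditioning set.
  P3: blocked at fork node K ∈ conditioning set.
  P4: blocked at collider G (neither it nor any descendant is in the conditioning set).
  P5: blocked at collider G (neither it nor any descendant is in the conditioning set).
  P6: blocked at collider G (neither it nor any descendant is in the conditioning set).
  P7: blocked at collider G (neither it nor any descendant is in the conditioning set).
{K} contains no descendant of T and blocks every backdoor path.
No other singleton works — e.g. {D} leaves P2 open — so {K} is the unique smallest valid adjustment set.

{K}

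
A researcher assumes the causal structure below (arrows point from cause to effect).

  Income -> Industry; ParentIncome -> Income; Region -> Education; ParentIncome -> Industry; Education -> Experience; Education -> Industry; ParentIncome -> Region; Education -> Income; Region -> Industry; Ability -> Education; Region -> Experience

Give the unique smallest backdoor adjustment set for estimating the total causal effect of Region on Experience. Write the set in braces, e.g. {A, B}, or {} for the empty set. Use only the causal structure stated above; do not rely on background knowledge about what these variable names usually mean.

{}

Variables eligible for adjustment (non-descendants of Region, excluding Region and Experience): {Ability, ParentIncome}.
Backdoor paths from Region to Experience:
  P1: Region <- ParentIncome -> Income <- Education -> Experience
  P2: Region <- ParentIncome -> Income -> Industry <- Education -> Experience
  P3: Region <- ParentIncome -> Industry <- Education -> Experience
  P4: Region <- ParentIncome -> Industry <- Income <- Education -> Experience
Each backdoor path contains an unconditioned collider, so every path is already blocked with the empty conditioning set:
  P1: blocked at collider Income (neither it nor any descendant is in the conditioning set).
  P2: blocked at collider Industry (neither it nor any descendant is in the conditioning set).
  P3: blocked at collider Industry (neither it nor any descendant is in the conditioning set).
  P4: blocked at collider Industry (neither it nor any descendant is in the conditioning set).
The empty set is therefore the unique smallest valid set.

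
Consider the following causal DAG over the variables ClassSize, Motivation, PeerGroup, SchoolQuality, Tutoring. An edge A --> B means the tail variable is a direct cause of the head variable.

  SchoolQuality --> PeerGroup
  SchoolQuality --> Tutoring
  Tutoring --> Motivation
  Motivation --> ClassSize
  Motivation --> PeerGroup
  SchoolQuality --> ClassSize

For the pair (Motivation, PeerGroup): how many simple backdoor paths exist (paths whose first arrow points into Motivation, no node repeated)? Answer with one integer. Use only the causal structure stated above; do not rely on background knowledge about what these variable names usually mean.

1

A backdoor path from Motivation to PeerGroup is any simple undirected path whose first edge points into Motivation (i.e. leaves Motivation via a parent).
Parents of Motivation: {Tutoring}.
Enumerating:
  P1: Motivation <- Tutoring <- SchoolQuality -> PeerGroup
That exhausts the simple backdoor paths. Count: 1.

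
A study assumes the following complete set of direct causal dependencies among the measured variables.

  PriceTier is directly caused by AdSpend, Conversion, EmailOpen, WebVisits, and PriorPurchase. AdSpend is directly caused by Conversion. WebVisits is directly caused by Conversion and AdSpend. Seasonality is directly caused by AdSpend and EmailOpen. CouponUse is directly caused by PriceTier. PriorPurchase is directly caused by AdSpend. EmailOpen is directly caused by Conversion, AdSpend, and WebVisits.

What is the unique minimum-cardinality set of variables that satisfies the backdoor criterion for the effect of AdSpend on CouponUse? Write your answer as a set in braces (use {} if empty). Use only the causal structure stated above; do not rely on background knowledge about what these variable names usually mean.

Variables eligible for adjustment (non-descendants of AdSpend, excluding AdSpend and CouponUse): {Conversion}.
Backdoor paths from AdSpend to CouponUse:
  P1: AdSpend <- Conversion -> WebVisits -> EmailOpen -> PriceTier -> CouponUse
  P2: AdSpend <- Conversion -> WebVisits -> PriceTier -> CouponUse
  P3: AdSpend <- Conversion -> EmailOpen <- WebVisits -> PriceTier -> CouponUse
  P4: AdSpend <- Conversion -> EmailOpen -> PriceTier -> CouponUse
  P5: AdSpend <- Conversion -> PriceTier -> CouponUse
The empty set is not sufficient: P1 (AdSpend <- Conversion -> WebVisits -> EmailOpen -> PriceTier -> CouponUse) has no collider blocking it and no conditioned non-collider, so it is open.
Try {Conversion}:
  P1: blocked at fork node Conversion ∈ conditioning set.
  P2: blocked at fork node Conversion ∈ conditioning set.
  P3: blocked at fork node Conversion ∈ conditioning set.
  P4: blocked at fork node Conversion ∈ conditioning set.
  P5: blocked at fork node Conversion ∈ conditioning set.
{Conversion} contains no descendant of AdSpend and blocks every backdoor path.
{Conversion} is the unique smallest valid adjustment set.

{Conversion}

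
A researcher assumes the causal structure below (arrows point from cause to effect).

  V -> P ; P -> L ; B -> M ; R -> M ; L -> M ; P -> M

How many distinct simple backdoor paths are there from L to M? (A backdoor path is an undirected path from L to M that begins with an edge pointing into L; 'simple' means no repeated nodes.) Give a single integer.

A backdoor path from L to M is any simple undirected path whose first edge points into L (i.e. leaves L via a parent).
Parents of L: {P}.
Enumerating:
  P1: L <- P -> M
That exhausts the simple backdoor paths. Count: 1.

1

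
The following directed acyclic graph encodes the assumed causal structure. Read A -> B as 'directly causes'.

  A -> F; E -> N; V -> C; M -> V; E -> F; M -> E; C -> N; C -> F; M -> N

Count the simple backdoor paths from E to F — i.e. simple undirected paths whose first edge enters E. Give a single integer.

2

A backdoor path from E to F is any simple undirected path whose first edge points into E (i.e. leaves E via a parent).
Parents of E: {M}.
Enumerating:
  P1: E <- M -> V -> C -> F
  P2: E <- M -> N <- C -> F
That exhausts the simple backdoor paths. Count: 2.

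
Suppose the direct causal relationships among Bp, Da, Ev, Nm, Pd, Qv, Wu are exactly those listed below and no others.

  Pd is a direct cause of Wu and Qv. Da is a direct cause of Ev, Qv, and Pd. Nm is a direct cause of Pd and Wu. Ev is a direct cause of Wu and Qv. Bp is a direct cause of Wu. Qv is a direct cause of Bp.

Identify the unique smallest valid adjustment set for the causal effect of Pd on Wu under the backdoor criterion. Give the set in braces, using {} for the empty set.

{Da, Nm}

Variables eligible for adjustment (non-descendants of Pd, excluding Pd and Wu): {Da, Ev, Nm}.
Backdoor paths from Pd to Wu:
  P1: Pd <- Da -> Ev -> Qv -> Bp -> Wu
  P2: Pd <- Da -> Ev -> Wu
  P3: Pd <- Da -> Qv <- Ev -> Wu
  P4: Pd <- Da -> Qv -> Bp -> Wu
  P5: Pd <- Nm -> Wu
The empty set is not sufficient: P1 (Pd <- Da -> Ev -> Qv -> Bp -> Wu) has no collider blocking it and no conditioned non-collider, so it is open.
Try {Da, Nm}:
  P1: blocked at fork node Da ∈ conditioning set.
  P2: blocked at fork node Da ∈ conditioning set.
  P3: blocked at fork node Da ∈ conditioning set.
  P4: blocked at fork node Da ∈ conditioning set.
  P5: blocked at fork node Nm ∈ conditioning set.
{Da, Nm} contains no descendant of Pd and blocks every backdoor path.
Every element of {Da, Nm} is needed (dropping Da leaves P1 open; dropping Nm leaves P5 open), so no proper subset is valid.
Among all size-2 subsets of the eligible variables, only {Da, Nm} blocks every backdoor path, so it is the unique smallest valid adjustment set.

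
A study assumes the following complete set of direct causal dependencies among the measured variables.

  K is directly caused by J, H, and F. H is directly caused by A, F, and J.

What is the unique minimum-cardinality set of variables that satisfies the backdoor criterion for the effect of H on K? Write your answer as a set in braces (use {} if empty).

Variables eligible for adjustment (non-descendants of H, excluding H and K): {A, F, J}.
Backdoor paths from H to K:
  P1: H <- F -> K
  P2: H <- J -> K
The empty set is not sufficient: P1 (H <- F -> K) has no collider blocking it and no conditioned non-collider, so it is open.
Try {F, J}:
  P1: blocked at fork node F ∈ conditioning set.
  P2: blocked at fork node J ∈ conditioning set.
{F, J} contains no descendant of H and blocks every backdoor path.
Every element of {F, J} is needed (dropping F leaves P1 open; dropping J leaves P2 open), so no proper subset is valid.
Among all size-2 subsets of the eligible variables, only {F, J} blocks every backdoor path, so it is the unique smallest valid adjustment set.

{F, J}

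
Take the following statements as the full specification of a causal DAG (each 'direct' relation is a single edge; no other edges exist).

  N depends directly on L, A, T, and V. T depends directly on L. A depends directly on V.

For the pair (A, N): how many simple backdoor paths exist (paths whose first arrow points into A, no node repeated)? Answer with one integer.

1

A backdoor path from A to N is any simple undirected path whose first edge points into A (i.e. leaves A via a parent).
Parents of A: {V}.
Enumerating:
  P1: A <- V -> N
That exhausts the simple backdoor paths. Count: 1.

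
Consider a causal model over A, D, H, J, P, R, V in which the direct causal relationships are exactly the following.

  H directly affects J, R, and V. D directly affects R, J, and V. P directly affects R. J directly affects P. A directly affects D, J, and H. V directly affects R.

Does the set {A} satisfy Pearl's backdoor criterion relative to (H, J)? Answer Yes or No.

Yes

Backdoor paths from H to J (paths whose first edge points into H):
  P1: H <- A -> D -> V -> R <- P <- J
  P2: H <- A -> D -> J
  P3: H <- A -> D -> R <- P <- J
  P4: H <- A -> J
Condition 1 (no descendant of H in the set): holds — descendants of H are {J, P, R, V}; none are in {A}.
Condition 2 (every backdoor path blocked by {A}):
  P1: blocked at fork node A ∈ conditioning set.
  P2: blocked at fork node A ∈ conditioning set.
  P3: blocked at fork node A ∈ conditioning set.
  P4: blocked at fork node A ∈ conditioning set.
{A} satisfies the backdoor criterion.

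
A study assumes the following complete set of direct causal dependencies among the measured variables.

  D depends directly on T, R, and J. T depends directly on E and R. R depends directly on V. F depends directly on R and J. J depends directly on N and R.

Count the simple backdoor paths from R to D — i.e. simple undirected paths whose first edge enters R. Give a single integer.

0

A backdoor path from R to D is any simple undirected path whose first edge points into R (i.e. leaves R via a parent).
Parents of R: {V}.
No simple path from any parent of R reaches D without revisiting R, so there are no backdoor paths.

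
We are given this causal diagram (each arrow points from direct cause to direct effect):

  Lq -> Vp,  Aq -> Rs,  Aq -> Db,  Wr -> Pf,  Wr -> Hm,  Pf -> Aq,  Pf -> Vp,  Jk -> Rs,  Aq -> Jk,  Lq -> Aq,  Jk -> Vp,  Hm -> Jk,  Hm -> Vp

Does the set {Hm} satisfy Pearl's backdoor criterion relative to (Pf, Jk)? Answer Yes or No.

Yes

Backdoor paths from Pf to Jk (paths whose first edge points into Pf):
  P1: Pf <- Wr -> Hm -> Jk
  P2: Pf <- Wr -> Hm -> Vp <- Lq -> Aq -> Jk
  P3: Pf <- Wr -> Hm -> Vp <- Lq -> Aq -> Rs <- Jk
  P4: Pf <- Wr -> Hm -> Vp <- Jk
Condition 1 (no descendant of Pf in the set): holds — descendants of Pf are {Aq, Db, Jk, Rs, Vp}; none are in {Hm}.
Condition 2 (every backdoor path blocked by {Hm}):
  P1: blocked at chain node Hm ∈ conditioning set.
  P2: blocked at chain node Hm ∈ conditioning set.
  P3: blocked at chain node Hm ∈ conditioning set.
  P4: blocked at chain node Hm ∈ conditioning set.
{Hm} satisfies the backdoor criterion.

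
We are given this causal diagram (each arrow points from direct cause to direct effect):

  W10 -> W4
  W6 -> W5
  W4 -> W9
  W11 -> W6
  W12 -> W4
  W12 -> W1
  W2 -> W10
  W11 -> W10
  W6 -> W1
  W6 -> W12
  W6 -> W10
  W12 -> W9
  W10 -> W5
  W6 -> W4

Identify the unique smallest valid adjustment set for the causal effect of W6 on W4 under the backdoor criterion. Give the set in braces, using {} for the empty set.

{W11}

Variables eligible for adjustment (non-descendants of W6, excluding W6 and W4): {W11, W2}.
Backdoor paths from W6 to W4:
  P1: W6 <- W11 -> W10 -> W4
The empty set is not sufficient: P1 (W6 <- W11 -> W10 -> W4) has no collider blocking it and no conditioned non-collider, so it is open.
Try {W11}:
  P1: blocked at fork node W11 ∈ conditioning set.
{W11} contains no descendant of W6 and blocks every backdoor path.
No other singleton works — e.g. {W2} leaves P1 open — so {W11} is the unique smallest valid adjustment set.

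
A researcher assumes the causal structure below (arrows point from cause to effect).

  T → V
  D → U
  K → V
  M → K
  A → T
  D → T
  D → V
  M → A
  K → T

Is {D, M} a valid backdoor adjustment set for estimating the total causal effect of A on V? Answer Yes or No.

Backdoor paths from A to V (paths whose first edge points into A):
  P1: A <- M -> K -> T <- D -> V
  P2: A <- M -> K -> T -> V
  P3: A <- M -> K -> V
Condition 1 (no descendant of A in the set): holds — descendants of A are {T, V}; none are in {D, M}.
Condition 2 (every backdoor path blocked by {D, M}):
  P1: blocked at fork node M ∈ conditioning set.
  P2: blocked at fork node M ∈ conditioning set.
  P3: blocked at fork node M ∈ conditioning set.
{D, M} satisfies the backdoor criterion.

Yes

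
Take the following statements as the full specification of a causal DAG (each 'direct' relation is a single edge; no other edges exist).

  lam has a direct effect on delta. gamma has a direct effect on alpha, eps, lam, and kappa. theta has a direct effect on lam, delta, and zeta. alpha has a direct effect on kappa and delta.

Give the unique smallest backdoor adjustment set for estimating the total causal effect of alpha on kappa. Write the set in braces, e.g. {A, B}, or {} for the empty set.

Variables eligible for adjustment (non-descendants of alpha, excluding alpha and kappa): {eps, gamma, lam, theta, zeta}.
Backdoor paths from alpha to kappa:
  P1: alpha <- gamma -> kappa
The empty set is not sufficient: P1 (alpha <- gamma -> kappa) has no collider blocking it and no conditioned non-collider, so it is open.
Try {gamma}:
  P1: blocked at fork node gamma ∈ conditioning set.
{gamma} contains no descendant of alpha and blocks every backdoor path.
No other singleton works — e.g. {theta} leaves P1 open — so {gamma} is the unique smallest valid adjustment set.

{gamma}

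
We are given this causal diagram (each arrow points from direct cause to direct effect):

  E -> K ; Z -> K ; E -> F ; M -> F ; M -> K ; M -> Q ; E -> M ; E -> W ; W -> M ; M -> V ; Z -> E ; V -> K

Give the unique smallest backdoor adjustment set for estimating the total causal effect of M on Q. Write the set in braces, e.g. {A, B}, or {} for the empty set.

{}

Variables eligible for adjustment (non-descendants of M, excluding M and Q): {E, W, Z}.
Backdoor paths from M to Q:
  (none)
With no backdoor paths the empty set already satisfies the criterion, and it is trivially minimal.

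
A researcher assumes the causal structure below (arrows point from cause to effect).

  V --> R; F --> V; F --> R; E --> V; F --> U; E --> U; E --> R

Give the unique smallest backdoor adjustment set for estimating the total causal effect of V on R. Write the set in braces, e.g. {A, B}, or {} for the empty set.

{E, F}

Variables eligible for adjustment (non-descendants of V, excluding V and R): {E, F, U}.
Backdoor paths from V to R:
  P1: V <- F -> U <- E -> R
  P2: V <- F -> R
  P3: V <- E -> U <- F -> R
  P4: V <- E -> R
The empty set is not sufficient: P2 (V <- F -> R) has no collider blocking it and no conditioned non-collider, so it is open.
Try {E, F}:
  P1: blocked at fork node F ∈ conditioning set.
  P2: blocked at fork node F ∈ conditioning set.
  P3: blocked at fork node E ∈ conditioning set.
  P4: blocked at fork node E ∈ conditioning set.
{E, F} contains no descendant of V and blocks every backdoor path.
Every element of {E, F} is needed (dropping E leaves P4 open; dropping F leaves P2 open), so no proper subset is valid.
Among all size-2 subsets of the eligible variables, only {E, F} blocks every backdoor path, so it is the unique smallest valid adjustment set.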